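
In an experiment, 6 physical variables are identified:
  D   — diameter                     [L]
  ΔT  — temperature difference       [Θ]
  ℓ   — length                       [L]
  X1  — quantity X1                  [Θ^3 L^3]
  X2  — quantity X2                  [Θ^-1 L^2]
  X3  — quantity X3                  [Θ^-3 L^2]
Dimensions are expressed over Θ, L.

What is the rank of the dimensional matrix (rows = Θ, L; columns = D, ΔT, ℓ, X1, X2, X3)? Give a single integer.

2

Dimensional matrix (Θ×L by D×ΔT×ℓ×X1×X2×X3):
  Θ: [ 0  1  0  3 -1 -3]
  L: [ 1  0  1  3  2  2]
Echelon form has 2 nonzero rows (pivots: D,ΔT)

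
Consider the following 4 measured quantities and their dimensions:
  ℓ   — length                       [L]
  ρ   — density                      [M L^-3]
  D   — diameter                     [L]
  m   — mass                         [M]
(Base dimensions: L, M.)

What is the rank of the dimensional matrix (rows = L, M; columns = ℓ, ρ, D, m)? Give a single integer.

2

Write exponents as rows L,M / cols ℓ,ρ,D,m:
  L: [ 1 -3  1  0]
  M: [ 0  1  0  1]
RREF → pivots at {ℓ,ρ} ⇒ r = 2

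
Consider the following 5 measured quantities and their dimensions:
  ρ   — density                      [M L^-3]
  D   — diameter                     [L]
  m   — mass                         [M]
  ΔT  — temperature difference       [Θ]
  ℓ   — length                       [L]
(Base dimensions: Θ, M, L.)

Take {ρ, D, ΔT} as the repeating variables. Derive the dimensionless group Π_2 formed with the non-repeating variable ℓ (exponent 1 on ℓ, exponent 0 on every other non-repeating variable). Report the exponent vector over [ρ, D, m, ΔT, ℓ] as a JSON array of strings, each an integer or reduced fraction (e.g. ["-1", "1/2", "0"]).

["0", "-1", "0", "0", "1"]

Dimensional matrix (Θ×M×L by ρ×D×m×ΔT×ℓ):
  Θ: [ 0  0  0  1  0]
  M: [ 1  0  1  0  0]
  L: [-3  1  0  0  1]
Row reduction gives pivot columns ρ,D,ΔT; rank = 3
Repeat: ρ,D,ΔT; free: m,ℓ
RREF:
  r0: [   1    0    1    0    0]
  r1: [   0    1    3    0    1]
  r2: [   0    0    0    1    0]
Fix exponent of ℓ at 1, m at 0; solve each RREF row for its pivot's exponent:
  r0: exp(ρ) + (0)·1 = 0 ⇒ exp(ρ) = 0
  r1: exp(D) + (1)·1 = 0 ⇒ exp(D) = -1
  r2: exp(ΔT) + (0)·1 = 0 ⇒ exp(ΔT) = 0
Π_2 = D^-1 · ℓ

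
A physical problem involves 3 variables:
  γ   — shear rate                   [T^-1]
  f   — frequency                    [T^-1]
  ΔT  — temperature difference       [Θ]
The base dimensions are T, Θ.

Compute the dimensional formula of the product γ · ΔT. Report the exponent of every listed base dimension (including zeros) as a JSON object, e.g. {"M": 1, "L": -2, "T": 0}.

{"T": -1, "Θ": 1}

Exponent matrix [T,Θ] × [γ,f,ΔT]:
  T: [-1 -1  0]
  Θ: [ 0  0  1]
  [T]: (1)·-1+(1)·0 = -1
  [Θ]: (1)·0+(1)·1 = 1
⇒ T^-1 Θ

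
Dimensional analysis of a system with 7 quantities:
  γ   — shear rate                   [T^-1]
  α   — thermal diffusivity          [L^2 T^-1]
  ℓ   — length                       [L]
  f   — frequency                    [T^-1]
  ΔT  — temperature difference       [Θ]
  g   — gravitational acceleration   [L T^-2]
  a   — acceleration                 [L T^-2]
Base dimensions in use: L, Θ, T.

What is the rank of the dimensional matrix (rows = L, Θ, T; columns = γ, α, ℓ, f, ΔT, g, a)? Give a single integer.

Exponent matrix [L,Θ,T] × [γ,α,ℓ,f,ΔT,g,a]:
  L: [ 0  2  1  0  0  1  1]
  Θ: [ 0  0  0  0  1  0  0]
  T: [-1 -1  0 -1  0 -2 -2]
Row reduction gives pivot columns γ,α,ΔT; rank = 3

3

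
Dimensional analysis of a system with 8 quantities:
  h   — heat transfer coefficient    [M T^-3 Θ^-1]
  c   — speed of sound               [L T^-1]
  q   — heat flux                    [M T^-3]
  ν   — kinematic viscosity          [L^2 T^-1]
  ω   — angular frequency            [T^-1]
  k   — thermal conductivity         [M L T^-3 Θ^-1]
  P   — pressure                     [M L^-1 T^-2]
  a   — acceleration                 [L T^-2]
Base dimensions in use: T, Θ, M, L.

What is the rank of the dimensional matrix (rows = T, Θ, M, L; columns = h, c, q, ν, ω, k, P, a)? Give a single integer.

4

Dimensional matrix (T×Θ×M×L by h×c×q×ν×ω×k×P×a):
  T: [-3 -1 -3 -1 -1 -3 -2 -2]
  Θ: [-1  0  0  0  0 -1  0  0]
  M: [ 1  0  1  0  0  1  1  0]
  L: [ 0  1  0  2  0  1 -1  1]
Row reduction gives pivot columns h,c,q,ν; rank = 4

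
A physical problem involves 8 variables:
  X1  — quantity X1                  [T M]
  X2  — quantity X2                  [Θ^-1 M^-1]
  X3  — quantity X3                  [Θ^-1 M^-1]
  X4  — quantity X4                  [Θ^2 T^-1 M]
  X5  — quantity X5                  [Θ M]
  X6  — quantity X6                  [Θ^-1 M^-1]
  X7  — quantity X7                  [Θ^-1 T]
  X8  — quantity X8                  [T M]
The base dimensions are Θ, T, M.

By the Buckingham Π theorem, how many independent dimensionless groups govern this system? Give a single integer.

6

Dimensional matrix (Θ×T×M by X1×X2×X3×X4×X5×X6×X7×X8):
  Θ: [ 0 -1 -1  2  1 -1 -1  0]
  T: [ 1  0  0 -1  0  0  1  1]
  M: [ 1 -1 -1  1  1 -1  0  1]
RREF → pivots at {X1,X2} ⇒ r = 2
8 vars − rank 2 = 6 Π groups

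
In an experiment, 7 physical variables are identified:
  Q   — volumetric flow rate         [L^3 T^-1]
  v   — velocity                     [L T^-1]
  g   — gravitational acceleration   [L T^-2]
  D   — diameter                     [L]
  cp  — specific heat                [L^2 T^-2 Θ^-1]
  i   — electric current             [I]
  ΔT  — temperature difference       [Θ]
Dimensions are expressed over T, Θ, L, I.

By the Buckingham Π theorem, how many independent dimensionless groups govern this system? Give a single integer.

Dimensional matrix (T×Θ×L×I by Q×v×g×D×cp×i×ΔT):
  T: [-1 -1 -2  0 -2  0  0]
  Θ: [ 0  0  0  0 -1  0  1]
  L: [ 3  1  1  1  2  0  0]
  I: [ 0  0  0  0  0  1  0]
Row reduction gives pivot columns Q,v,cp,i; rank = 4
n=7, r=4 ⇒ 3 dimensionless groups

3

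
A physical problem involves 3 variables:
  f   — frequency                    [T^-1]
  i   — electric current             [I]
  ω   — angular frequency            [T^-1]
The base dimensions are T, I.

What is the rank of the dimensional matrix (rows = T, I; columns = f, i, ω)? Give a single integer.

Write exponents as rows T,I / cols f,i,ω:
  T: [-1  0 -1]
  I: [ 0  1  0]
Row reduction gives pivot columns f,i; rank = 2

2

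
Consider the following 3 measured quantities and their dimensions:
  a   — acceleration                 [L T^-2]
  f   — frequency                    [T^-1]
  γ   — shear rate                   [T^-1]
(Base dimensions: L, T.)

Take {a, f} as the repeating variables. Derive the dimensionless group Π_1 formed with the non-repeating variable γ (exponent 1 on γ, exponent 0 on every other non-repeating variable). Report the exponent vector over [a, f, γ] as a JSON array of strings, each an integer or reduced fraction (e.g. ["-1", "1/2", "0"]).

Write exponents as rows L,T / cols a,f,γ:
  L: [ 1  0  0]
  T: [-2 -1 -1]
Row reduction gives pivot columns a,f; rank = 2
Repeat: a,f; free: γ
RREF:
  r0: [   1    0    0]
  r1: [   0    1    1]
Fix exponent of γ at 1; solve each RREF row for its pivot's exponent:
  r0: exp(a) + (0)·1 = 0 ⇒ exp(a) = 0
  r1: exp(f) + (1)·1 = 0 ⇒ exp(f) = -1
Π_1 = f^-1 · γ

["0", "-1", "1"]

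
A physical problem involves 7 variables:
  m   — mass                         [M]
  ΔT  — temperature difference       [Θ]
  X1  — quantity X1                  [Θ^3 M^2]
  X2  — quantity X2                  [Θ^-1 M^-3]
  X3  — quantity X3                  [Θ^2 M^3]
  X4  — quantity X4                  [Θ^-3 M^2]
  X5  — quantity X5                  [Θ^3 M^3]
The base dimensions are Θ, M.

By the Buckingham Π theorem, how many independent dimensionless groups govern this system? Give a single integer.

5

Exponent matrix [Θ,M] × [m,ΔT,X1,X2,X3,X4,X5]:
  Θ: [ 0  1  3 -1  2 -3  3]
  M: [ 1  0  2 -3  3  2  3]
Row reduction gives pivot columns m,ΔT; rank = 2
Π count = n − r = 7 − 2 = 5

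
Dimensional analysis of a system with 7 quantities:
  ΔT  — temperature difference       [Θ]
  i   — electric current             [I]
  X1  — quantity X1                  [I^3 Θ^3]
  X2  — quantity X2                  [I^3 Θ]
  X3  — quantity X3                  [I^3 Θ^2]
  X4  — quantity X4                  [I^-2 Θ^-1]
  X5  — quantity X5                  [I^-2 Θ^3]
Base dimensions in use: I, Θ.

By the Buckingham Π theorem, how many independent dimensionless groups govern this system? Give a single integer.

5

Dimensional matrix (I×Θ by ΔT×i×X1×X2×X3×X4×X5):
  I: [ 0  1  3  3  3 -2 -2]
  Θ: [ 1  0  3  1  2 -1  3]
Row reduction gives pivot columns ΔT,i; rank = 2
7 vars − rank 2 = 5 Π groups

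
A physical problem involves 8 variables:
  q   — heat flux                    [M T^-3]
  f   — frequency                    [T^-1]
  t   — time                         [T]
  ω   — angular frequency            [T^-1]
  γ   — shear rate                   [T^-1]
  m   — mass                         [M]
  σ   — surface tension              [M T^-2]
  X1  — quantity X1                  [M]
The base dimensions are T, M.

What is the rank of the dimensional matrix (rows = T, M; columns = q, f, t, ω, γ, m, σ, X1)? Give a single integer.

Write exponents as rows T,M / cols q,f,t,ω,γ,m,σ,X1:
  T: [-3 -1  1 -1 -1  0 -2  0]
  M: [ 1  0  0  0  0  1  1  1]
RREF → pivots at {q,f} ⇒ r = 2

2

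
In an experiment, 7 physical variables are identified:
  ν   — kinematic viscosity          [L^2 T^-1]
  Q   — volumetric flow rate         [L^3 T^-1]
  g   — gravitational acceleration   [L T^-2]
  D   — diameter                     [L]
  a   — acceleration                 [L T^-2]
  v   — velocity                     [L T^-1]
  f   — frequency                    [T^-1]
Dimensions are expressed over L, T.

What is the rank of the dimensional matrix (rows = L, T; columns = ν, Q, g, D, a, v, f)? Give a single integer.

Write exponents as rows L,T / cols ν,Q,g,D,a,v,f:
  L: [ 2  3  1  1  1  1  0]
  T: [-1 -1 -2  0 -2 -1 -1]
Echelon form has 2 nonzero rows (pivots: ν,Q)

2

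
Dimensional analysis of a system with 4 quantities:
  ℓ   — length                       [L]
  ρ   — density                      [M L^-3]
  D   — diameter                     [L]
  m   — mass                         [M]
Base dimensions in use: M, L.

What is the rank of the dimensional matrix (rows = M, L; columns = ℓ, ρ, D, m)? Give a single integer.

2

Dimensional matrix (M×L by ℓ×ρ×D×m):
  M: [ 0  1  0  1]
  L: [ 1 -3  1  0]
RREF → pivots at {ℓ,ρ} ⇒ r = 2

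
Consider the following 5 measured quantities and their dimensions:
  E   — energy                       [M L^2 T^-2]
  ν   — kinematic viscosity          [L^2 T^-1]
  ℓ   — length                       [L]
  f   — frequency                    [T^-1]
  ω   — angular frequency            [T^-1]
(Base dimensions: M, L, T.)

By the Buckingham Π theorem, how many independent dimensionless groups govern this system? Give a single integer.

2

Exponent matrix [M,L,T] × [E,ν,ℓ,f,ω]:
  M: [ 1  0  0  0  0]
  L: [ 2  2  1  0  0]
  T: [-2 -1  0 -1 -1]
RREF → pivots at {E,ν,ℓ} ⇒ r = 3
5 vars − rank 3 = 2 Π groups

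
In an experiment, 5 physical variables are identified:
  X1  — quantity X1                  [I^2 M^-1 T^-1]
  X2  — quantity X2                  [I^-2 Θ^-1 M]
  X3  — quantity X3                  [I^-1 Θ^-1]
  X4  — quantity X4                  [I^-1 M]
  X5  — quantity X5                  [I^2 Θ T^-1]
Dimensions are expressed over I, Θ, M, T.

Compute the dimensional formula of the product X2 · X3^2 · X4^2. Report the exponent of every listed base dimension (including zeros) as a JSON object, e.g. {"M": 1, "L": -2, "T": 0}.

Write exponents as rows I,Θ,M,T / cols X1,X2,X3,X4,X5:
  I: [ 2 -2 -1 -1  2]
  Θ: [ 0 -1 -1  0  1]
  M: [-1  1  0  1  0]
  T: [-1  0  0  0 -1]
  [I]: (1)·-2+(2)·-1+(2)·-1 = -6
  [Θ]: (1)·-1+(2)·-1+(2)·0 = -3
  [M]: (1)·1+(2)·0+(2)·1 = 3
  [T]: (1)·0+(2)·0+(2)·0 = 0
⇒ I^-6 Θ^-3 M^3

{"I": -6, "Θ": -3, "M": 3, "T": 0}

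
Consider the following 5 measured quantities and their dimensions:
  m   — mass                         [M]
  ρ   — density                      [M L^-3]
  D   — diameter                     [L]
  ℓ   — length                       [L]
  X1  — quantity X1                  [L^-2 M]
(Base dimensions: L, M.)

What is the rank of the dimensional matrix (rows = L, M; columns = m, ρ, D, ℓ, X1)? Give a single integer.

Write exponents as rows L,M / cols m,ρ,D,ℓ,X1:
  L: [ 0 -3  1  1 -2]
  M: [ 1  1  0  0  1]
RREF → pivots at {m,ρ} ⇒ r = 2

2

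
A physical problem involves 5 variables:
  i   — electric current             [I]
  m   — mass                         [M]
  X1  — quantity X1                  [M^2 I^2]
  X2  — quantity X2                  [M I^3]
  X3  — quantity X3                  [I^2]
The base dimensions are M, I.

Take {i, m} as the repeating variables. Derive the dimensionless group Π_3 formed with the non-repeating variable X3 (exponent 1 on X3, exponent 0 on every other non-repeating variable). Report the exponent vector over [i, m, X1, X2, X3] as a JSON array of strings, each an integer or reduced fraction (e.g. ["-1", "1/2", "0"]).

Exponent matrix [M,I] × [i,m,X1,X2,X3]:
  M: [ 0  1  2  1  0]
  I: [ 1  0  2  3  2]
RREF → pivots at {i,m} ⇒ r = 2
Repeat: i,m; free: X1,X2,X3
RREF:
  r0: [   1    0    2    3    2]
  r1: [   0    1    2    1    0]
Fix exponent of X3 at 1, X1 at 0, X2 at 0; solve each RREF row for its pivot's exponent:
  r0: exp(i) + (2)·1 = 0 ⇒ exp(i) = -2
  r1: exp(m) + (0)·1 = 0 ⇒ exp(m) = 0
Π_3 = i^-2 · X3

["-2", "0", "0", "0", "1"]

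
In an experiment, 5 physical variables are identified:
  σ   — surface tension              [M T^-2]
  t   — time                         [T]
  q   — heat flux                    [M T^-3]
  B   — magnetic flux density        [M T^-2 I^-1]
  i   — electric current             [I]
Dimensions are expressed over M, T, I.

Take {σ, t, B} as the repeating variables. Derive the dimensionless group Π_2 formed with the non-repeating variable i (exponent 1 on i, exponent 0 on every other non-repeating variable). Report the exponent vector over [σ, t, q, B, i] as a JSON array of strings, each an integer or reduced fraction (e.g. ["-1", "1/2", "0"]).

Exponent matrix [M,T,I] × [σ,t,q,B,i]:
  M: [ 1  0  1  1  0]
  T: [-2  1 -3 -2  0]
  I: [ 0  0  0 -1  1]
Echelon form has 3 nonzero rows (pivots: σ,t,B)
Pivot set = {σ,t,B}, free = {q,i}
RREF:
  r0: [   1    0    1    0    1]
  r1: [   0    1   -1    0    0]
  r2: [   0    0    0    1   -1]
Fix exponent of i at 1, q at 0; solve each RREF row for its pivot's exponent:
  r0: exp(σ) + (1)·1 = 0 ⇒ exp(σ) = -1
  r1: exp(t) + (0)·1 = 0 ⇒ exp(t) = 0
  r2: exp(B) + (-1)·1 = 0 ⇒ exp(B) = 1
Π_2 = σ^-1 · B · i

["-1", "0", "0", "1", "1"]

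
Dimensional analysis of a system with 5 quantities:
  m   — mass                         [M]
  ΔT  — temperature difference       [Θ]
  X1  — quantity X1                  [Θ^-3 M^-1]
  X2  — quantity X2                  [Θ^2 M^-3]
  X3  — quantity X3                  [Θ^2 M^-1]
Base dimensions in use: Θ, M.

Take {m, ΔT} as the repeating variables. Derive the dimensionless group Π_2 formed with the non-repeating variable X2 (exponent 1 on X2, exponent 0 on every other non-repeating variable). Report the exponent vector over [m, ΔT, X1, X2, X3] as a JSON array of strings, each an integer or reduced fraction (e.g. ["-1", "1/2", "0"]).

["3", "-2", "0", "1", "0"]

Dimensional matrix (Θ×M by m×ΔT×X1×X2×X3):
  Θ: [ 0  1 -3  2  2]
  M: [ 1  0 -1 -3 -1]
RREF → pivots at {m,ΔT} ⇒ r = 2
Pivot set = {m,ΔT}, free = {X1,X2,X3}
RREF:
  r0: [   1    0   -1   -3   -1]
  r1: [   0    1   -3    2    2]
Fix exponent of X2 at 1, X1 at 0, X3 at 0; solve each RREF row for its pivot's exponent:
  r0: exp(m) + (-3)·1 = 0 ⇒ exp(m) = 3
  r1: exp(ΔT) + (2)·1 = 0 ⇒ exp(ΔT) = -2
Π_2 = m^3 · ΔT^-2 · X2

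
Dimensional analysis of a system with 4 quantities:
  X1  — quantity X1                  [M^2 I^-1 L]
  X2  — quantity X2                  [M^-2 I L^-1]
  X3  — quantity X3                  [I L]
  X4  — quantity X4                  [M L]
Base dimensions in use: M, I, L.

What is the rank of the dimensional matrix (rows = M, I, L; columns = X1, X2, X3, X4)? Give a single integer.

Dimensional matrix (M×I×L by X1×X2×X3×X4):
  M: [ 2 -2  0  1]
  I: [-1  1  1  0]
  L: [ 1 -1  1  1]
Echelon form has 2 nonzero rows (pivots: X1,X3)

2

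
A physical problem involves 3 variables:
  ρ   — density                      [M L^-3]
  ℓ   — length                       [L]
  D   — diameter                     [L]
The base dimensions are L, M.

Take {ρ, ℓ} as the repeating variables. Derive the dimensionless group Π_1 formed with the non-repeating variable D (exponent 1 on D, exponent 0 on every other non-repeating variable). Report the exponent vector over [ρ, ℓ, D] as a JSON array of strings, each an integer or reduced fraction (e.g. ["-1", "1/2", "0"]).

Dimensional matrix (L×M by ρ×ℓ×D):
  L: [-3  1  1]
  M: [ 1  0  0]
Echelon form has 2 nonzero rows (pivots: ρ,ℓ)
Repeat: ρ,ℓ; free: D
RREF:
  r0: [   1    0    0]
  r1: [   0    1    1]
Fix exponent of D at 1; solve each RREF row for its pivot's exponent:
  r0: exp(ρ) + (0)·1 = 0 ⇒ exp(ρ) = 0
  r1: exp(ℓ) + (1)·1 = 0 ⇒ exp(ℓ) = -1
Π_1 = ℓ^-1 · D

["0", "-1", "1"]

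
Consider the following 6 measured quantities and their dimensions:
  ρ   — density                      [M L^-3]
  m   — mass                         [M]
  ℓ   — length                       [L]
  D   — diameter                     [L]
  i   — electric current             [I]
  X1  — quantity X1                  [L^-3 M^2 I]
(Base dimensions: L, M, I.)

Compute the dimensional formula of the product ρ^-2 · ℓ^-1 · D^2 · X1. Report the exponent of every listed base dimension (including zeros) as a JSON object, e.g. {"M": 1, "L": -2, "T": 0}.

{"L": 4, "M": 0, "I": 1}

Write exponents as rows L,M,I / cols ρ,m,ℓ,D,i,X1:
  L: [-3  0  1  1  0 -3]
  M: [ 1  1  0  0  0  2]
  I: [ 0  0  0  0  1  1]
  [L]: (-2)·-3+(-1)·1+(2)·1+(1)·-3 = 4
  [M]: (-2)·1+(-1)·0+(2)·0+(1)·2 = 0
  [I]: (-2)·0+(-1)·0+(2)·0+(1)·1 = 1
⇒ L^4 I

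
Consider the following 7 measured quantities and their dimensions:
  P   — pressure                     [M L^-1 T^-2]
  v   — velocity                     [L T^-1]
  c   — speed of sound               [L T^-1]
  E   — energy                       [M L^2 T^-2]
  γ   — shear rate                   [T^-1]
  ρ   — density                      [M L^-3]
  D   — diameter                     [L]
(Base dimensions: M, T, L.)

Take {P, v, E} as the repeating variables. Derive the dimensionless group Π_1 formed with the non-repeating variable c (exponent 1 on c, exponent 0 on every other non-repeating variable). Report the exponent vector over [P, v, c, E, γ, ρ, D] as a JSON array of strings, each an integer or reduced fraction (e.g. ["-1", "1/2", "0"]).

Exponent matrix [M,T,L] × [P,v,c,E,γ,ρ,D]:
  M: [ 1  0  0  1  0  1  0]
  T: [-2 -1 -1 -2 -1  0  0]
  L: [-1  1  1  2  0 -3  1]
RREF → pivots at {P,v,E} ⇒ r = 3
Pivot set = {P,v,E}, free = {c,γ,ρ,D}
RREF:
  r0: [   1    0    0    0  1/3    1 -1/3]
  r1: [   0    1    1    0    1   -2    0]
  r2: [   0    0    0    1 -1/3    0  1/3]
Fix exponent of c at 1, γ at 0, ρ at 0, D at 0; solve each RREF row for its pivot's exponent:
  r0: exp(P) + (0)·1 = 0 ⇒ exp(P) = 0
  r1: exp(v) + (1)·1 = 0 ⇒ exp(v) = -1
  r2: exp(E) + (0)·1 = 0 ⇒ exp(E) = 0
Π_1 = v^-1 · c

["0", "-1", "1", "0", "0", "0", "0"]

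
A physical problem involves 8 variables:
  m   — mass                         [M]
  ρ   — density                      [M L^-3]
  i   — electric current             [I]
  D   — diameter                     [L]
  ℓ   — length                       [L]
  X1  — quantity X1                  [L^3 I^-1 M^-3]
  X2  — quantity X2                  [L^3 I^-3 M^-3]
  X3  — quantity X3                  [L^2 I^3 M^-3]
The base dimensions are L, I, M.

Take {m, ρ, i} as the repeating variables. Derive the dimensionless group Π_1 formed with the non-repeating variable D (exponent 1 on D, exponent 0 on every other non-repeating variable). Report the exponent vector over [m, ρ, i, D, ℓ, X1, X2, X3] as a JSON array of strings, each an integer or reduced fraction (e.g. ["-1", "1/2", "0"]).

Write exponents as rows L,I,M / cols m,ρ,i,D,ℓ,X1,X2,X3:
  L: [ 0 -3  0  1  1  3  3  2]
  I: [ 0  0  1  0  0 -1 -3  3]
  M: [ 1  1  0  0  0 -3 -3 -3]
Row reduction gives pivot columns m,ρ,i; rank = 3
Repeat: m,ρ,i; free: D,ℓ,X1,X2,X3
RREF:
  r0: [   1    0    0  1/3  1/3   -2   -2 -7/3]
  r1: [   0    1    0 -1/3 -1/3   -1   -1 -2/3]
  r2: [   0    0    1    0    0   -1   -3    3]
Fix exponent of D at 1, ℓ at 0, X1 at 0, X2 at 0, X3 at 0; solve each RREF row for its pivot's exponent:
  r0: exp(m) + (1/3)·1 = 0 ⇒ exp(m) = -1/3
  r1: exp(ρ) + (-1/3)·1 = 0 ⇒ exp(ρ) = 1/3
  r2: exp(i) + (0)·1 = 0 ⇒ exp(i) = 0
Π_1 = m^(-1/3) · ρ^(1/3) · D

["-1/3", "1/3", "0", "1", "0", "0", "0", "0"]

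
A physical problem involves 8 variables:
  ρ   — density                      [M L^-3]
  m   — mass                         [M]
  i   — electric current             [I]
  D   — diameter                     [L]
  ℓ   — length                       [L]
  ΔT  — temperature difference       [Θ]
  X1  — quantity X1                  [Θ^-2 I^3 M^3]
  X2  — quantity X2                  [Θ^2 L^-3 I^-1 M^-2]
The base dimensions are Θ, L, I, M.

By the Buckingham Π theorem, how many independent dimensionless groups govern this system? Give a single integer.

Exponent matrix [Θ,L,I,M] × [ρ,m,i,D,ℓ,ΔT,X1,X2]:
  Θ: [ 0  0  0  0  0  1 -2  2]
  L: [-3  0  0  1  1  0  0 -3]
  I: [ 0  0  1  0  0  0  3 -1]
  M: [ 1  1  0  0  0  0  3 -2]
Row reduction gives pivot columns ρ,m,i,ΔT; rank = 4
n=8, r=4 ⇒ 4 dimensionless groups

4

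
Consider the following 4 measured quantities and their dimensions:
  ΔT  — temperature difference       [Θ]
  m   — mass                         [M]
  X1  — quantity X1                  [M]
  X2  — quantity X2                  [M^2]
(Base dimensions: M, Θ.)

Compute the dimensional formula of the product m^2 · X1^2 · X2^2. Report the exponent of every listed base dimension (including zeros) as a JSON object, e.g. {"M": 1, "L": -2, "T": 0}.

Write exponents as rows M,Θ / cols ΔT,m,X1,X2:
  M: [ 0  1  1  2]
  Θ: [ 1  0  0  0]
  [M]: (2)·1+(2)·1+(2)·2 = 8
  [Θ]: (2)·0+(2)·0+(2)·0 = 0
⇒ M^8

{"M": 8, "Θ": 0}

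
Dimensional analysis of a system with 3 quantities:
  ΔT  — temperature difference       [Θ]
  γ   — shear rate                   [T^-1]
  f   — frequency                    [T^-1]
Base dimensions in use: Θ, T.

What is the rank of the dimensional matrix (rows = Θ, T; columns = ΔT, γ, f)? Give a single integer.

Dimensional matrix (Θ×T by ΔT×γ×f):
  Θ: [ 1  0  0]
  T: [ 0 -1 -1]
RREF → pivots at {ΔT,γ} ⇒ r = 2

2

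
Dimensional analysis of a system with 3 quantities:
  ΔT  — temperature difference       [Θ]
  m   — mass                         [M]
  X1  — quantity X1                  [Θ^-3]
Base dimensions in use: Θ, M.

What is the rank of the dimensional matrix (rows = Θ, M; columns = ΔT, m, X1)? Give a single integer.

2

Dimensional matrix (Θ×M by ΔT×m×X1):
  Θ: [ 1  0 -3]
  M: [ 0  1  0]
RREF → pivots at {ΔT,m} ⇒ r = 2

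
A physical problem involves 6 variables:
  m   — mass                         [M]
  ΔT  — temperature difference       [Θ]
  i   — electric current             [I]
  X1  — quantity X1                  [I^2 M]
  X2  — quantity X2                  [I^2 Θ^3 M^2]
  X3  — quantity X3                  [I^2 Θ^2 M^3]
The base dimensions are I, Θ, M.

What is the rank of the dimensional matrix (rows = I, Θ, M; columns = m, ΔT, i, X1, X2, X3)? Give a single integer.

Write exponents as rows I,Θ,M / cols m,ΔT,i,X1,X2,X3:
  I: [ 0  0  1  2  2  2]
  Θ: [ 0  1  0  0  3  2]
  M: [ 1  0  0  1  2  3]
Row reduction gives pivot columns m,ΔT,i; rank = 3

3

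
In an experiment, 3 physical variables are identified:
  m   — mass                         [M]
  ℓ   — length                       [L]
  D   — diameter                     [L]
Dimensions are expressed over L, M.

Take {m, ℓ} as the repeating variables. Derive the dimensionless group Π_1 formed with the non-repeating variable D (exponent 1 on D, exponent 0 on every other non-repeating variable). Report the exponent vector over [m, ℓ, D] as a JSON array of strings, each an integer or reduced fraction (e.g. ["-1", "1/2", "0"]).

Dimensional matrix (L×M by m×ℓ×D):
  L: [ 0  1  1]
  M: [ 1  0  0]
Row reduction gives pivot columns m,ℓ; rank = 2
Repeat: m,ℓ; free: D
RREF:
  r0: [   1    0    0]
  r1: [   0    1    1]
Fix exponent of D at 1; solve each RREF row for its pivot's exponent:
  r0: exp(m) + (0)·1 = 0 ⇒ exp(m) = 0
  r1: exp(ℓ) + (1)·1 = 0 ⇒ exp(ℓ) = -1
Π_1 = ℓ^-1 · D

["0", "-1", "1"]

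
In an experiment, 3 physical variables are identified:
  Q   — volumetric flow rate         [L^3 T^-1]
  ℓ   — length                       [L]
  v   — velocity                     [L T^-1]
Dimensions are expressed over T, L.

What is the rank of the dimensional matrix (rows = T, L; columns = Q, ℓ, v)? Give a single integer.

Dimensional matrix (T×L by Q×ℓ×v):
  T: [-1  0 -1]
  L: [ 3  1  1]
RREF → pivots at {Q,ℓ} ⇒ r = 2

2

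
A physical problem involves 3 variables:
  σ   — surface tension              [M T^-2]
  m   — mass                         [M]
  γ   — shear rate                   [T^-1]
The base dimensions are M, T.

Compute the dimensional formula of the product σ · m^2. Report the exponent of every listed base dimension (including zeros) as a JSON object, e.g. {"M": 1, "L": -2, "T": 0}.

{"M": 3, "T": -2}

Exponent matrix [M,T] × [σ,m,γ]:
  M: [ 1  1  0]
  T: [-2  0 -1]
  [M]: (1)·1+(2)·1 = 3
  [T]: (1)·-2+(2)·0 = -2
⇒ M^3 T^-2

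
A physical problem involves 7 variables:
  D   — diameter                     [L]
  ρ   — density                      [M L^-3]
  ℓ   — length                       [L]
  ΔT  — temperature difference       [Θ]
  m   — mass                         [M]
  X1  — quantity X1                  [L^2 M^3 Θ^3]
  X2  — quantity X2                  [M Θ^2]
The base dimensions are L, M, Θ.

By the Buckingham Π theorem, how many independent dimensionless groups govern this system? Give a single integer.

Write exponents as rows L,M,Θ / cols D,ρ,ℓ,ΔT,m,X1,X2:
  L: [ 1 -3  1  0  0  2  0]
  M: [ 0  1  0  0  1  3  1]
  Θ: [ 0  0  0  1  0  3  2]
Row reduction gives pivot columns D,ρ,ΔT; rank = 3
7 vars − rank 3 = 4 Π groups

4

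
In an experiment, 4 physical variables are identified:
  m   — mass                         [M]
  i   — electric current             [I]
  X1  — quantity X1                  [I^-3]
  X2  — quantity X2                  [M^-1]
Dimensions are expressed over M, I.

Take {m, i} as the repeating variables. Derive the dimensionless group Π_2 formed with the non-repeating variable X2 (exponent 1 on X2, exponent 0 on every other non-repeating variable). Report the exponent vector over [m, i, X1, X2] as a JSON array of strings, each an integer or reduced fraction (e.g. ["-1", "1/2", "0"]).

["1", "0", "0", "1"]

Write exponents as rows M,I / cols m,i,X1,X2:
  M: [ 1  0  0 -1]
  I: [ 0  1 -3  0]
RREF → pivots at {m,i} ⇒ r = 2
Pivot set = {m,i}, free = {X1,X2}
RREF:
  r0: [   1    0    0   -1]
  r1: [   0    1   -3    0]
Fix exponent of X2 at 1, X1 at 0; solve each RREF row for its pivot's exponent:
  r0: exp(m) + (-1)·1 = 0 ⇒ exp(m) = 1
  r1: exp(i) + (0)·1 = 0 ⇒ exp(i) = 0
Π_2 = m · X2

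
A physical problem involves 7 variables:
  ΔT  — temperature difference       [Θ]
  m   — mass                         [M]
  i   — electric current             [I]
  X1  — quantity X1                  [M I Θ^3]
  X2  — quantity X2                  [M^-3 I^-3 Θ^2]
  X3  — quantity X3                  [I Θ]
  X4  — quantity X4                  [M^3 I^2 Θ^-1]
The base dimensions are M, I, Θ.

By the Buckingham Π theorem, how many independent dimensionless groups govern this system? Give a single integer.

4

Exponent matrix [M,I,Θ] × [ΔT,m,i,X1,X2,X3,X4]:
  M: [ 0  1  0  1 -3  0  3]
  I: [ 0  0  1  1 -3  1  2]
  Θ: [ 1  0  0  3  2  1 -1]
Row reduction gives pivot columns ΔT,m,i; rank = 3
n=7, r=3 ⇒ 4 dimensionless groups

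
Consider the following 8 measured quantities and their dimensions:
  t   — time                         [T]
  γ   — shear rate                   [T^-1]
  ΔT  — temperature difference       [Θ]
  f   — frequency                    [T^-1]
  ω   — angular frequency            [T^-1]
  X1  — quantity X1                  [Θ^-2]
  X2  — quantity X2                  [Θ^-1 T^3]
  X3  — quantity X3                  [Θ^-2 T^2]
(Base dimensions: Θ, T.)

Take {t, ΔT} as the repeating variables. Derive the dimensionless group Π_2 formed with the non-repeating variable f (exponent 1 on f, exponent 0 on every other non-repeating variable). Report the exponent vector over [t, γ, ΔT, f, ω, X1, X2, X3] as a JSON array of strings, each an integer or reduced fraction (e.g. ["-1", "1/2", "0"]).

["1", "0", "0", "1", "0", "0", "0", "0"]

Exponent matrix [Θ,T] × [t,γ,ΔT,f,ω,X1,X2,X3]:
  Θ: [ 0  0  1  0  0 -2 -1 -2]
  T: [ 1 -1  0 -1 -1  0  3  2]
Row reduction gives pivot columns t,ΔT; rank = 2
Repeat: t,ΔT; free: γ,f,ω,X1,X2,X3
RREF:
  r0: [   1   -1    0   -1   -1    0    3    2]
  r1: [   0    0    1    0    0   -2   -1   -2]
Fix exponent of f at 1, γ at 0, ω at 0, X1 at 0, X2 at 0, X3 at 0; solve each RREF row for its pivot's exponent:
  r0: exp(t) + (-1)·1 = 0 ⇒ exp(t) = 1
  r1: exp(ΔT) + (0)·1 = 0 ⇒ exp(ΔT) = 0
Π_2 = t · f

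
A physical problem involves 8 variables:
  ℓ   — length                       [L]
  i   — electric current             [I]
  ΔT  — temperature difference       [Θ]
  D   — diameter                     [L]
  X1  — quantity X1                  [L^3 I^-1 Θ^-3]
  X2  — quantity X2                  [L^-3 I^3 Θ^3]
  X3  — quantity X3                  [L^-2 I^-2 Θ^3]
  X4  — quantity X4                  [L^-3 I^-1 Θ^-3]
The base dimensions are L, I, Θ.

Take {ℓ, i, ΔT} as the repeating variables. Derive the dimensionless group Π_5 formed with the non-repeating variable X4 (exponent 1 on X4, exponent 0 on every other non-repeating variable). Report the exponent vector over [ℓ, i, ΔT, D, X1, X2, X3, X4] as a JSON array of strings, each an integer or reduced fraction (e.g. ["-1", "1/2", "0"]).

["3", "1", "3", "0", "0", "0", "0", "1"]

Exponent matrix [L,I,Θ] × [ℓ,i,ΔT,D,X1,X2,X3,X4]:
  L: [ 1  0  0  1  3 -3 -2 -3]
  I: [ 0  1  0  0 -1  3 -2 -1]
  Θ: [ 0  0  1  0 -3  3  3 -3]
Row reduction gives pivot columns ℓ,i,ΔT; rank = 3
Pivot set = {ℓ,i,ΔT}, free = {D,X1,X2,X3,X4}
RREF:
  r0: [   1    0    0    1    3   -3   -2   -3]
  r1: [   0    1    0    0   -1    3   -2   -1]
  r2: [   0    0    1    0   -3    3    3   -3]
Fix exponent of X4 at 1, D at 0, X1 at 0, X2 at 0, X3 at 0; solve each RREF row for its pivot's exponent:
  r0: exp(ℓ) + (-3)·1 = 0 ⇒ exp(ℓ) = 3
  r1: exp(i) + (-1)·1 = 0 ⇒ exp(i) = 1
  r2: exp(ΔT) + (-3)·1 = 0 ⇒ exp(ΔT) = 3
Π_5 = ℓ^3 · i · ΔT^3 · X4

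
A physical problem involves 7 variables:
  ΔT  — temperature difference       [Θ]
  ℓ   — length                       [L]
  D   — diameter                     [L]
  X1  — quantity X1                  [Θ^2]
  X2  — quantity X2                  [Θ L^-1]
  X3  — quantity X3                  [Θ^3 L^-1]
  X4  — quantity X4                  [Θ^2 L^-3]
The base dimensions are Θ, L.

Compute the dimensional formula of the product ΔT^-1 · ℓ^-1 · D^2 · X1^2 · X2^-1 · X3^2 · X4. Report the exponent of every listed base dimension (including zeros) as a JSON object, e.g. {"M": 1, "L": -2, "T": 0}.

Exponent matrix [Θ,L] × [ΔT,ℓ,D,X1,X2,X3,X4]:
  Θ: [ 1  0  0  2  1  3  2]
  L: [ 0  1  1  0 -1 -1 -3]
  [Θ]: (-1)·1+(-1)·0+(2)·0+(2)·2+(-1)·1+(2)·3+(1)·2 = 10
  [L]: (-1)·0+(-1)·1+(2)·1+(2)·0+(-1)·-1+(2)·-1+(1)·-3 = -3
⇒ Θ^10 L^-3

{"Θ": 10, "L": -3}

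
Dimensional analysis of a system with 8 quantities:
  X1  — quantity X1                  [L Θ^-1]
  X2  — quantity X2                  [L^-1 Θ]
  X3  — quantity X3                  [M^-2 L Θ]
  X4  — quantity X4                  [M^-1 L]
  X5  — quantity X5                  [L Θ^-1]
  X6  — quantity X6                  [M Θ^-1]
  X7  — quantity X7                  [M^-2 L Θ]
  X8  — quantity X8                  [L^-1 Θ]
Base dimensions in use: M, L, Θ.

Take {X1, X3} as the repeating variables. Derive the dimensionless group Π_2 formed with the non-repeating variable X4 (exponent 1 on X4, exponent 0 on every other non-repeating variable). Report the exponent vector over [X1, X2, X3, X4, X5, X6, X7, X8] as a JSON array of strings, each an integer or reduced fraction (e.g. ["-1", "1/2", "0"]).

["-1/2", "0", "-1/2", "1", "0", "0", "0", "0"]

Write exponents as rows M,L,Θ / cols X1,X2,X3,X4,X5,X6,X7,X8:
  M: [ 0  0 -2 -1  0  1 -2  0]
  L: [ 1 -1  1  1  1  0  1 -1]
  Θ: [-1  1  1  0 -1 -1  1  1]
Echelon form has 2 nonzero rows (pivots: X1,X3)
Repeat: X1,X3; free: X2,X4,X5,X6,X7,X8
RREF:
  r0: [   1   -1    0  1/2    1  1/2    0   -1]
  r1: [   0    0    1  1/2    0 -1/2    1    0]
  r2: [   0    0    0    0    0    0    0    0]
Fix exponent of X4 at 1, X2 at 0, X5 at 0, X6 at 0, X7 at 0, X8 at 0; solve each RREF row for its pivot's exponent:
  r0: exp(X1) + (1/2)·1 = 0 ⇒ exp(X1) = -1/2
  r1: exp(X3) + (1/2)·1 = 0 ⇒ exp(X3) = -1/2
Π_2 = X1^(-1/2) · X3^(-1/2) · X4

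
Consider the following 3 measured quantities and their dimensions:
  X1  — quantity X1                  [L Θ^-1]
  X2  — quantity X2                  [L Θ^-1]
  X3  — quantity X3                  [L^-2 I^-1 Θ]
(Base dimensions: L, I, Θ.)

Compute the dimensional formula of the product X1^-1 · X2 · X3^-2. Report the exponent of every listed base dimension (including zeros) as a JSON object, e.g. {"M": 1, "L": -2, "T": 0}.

{"L": 4, "I": 2, "Θ": -2}

Exponent matrix [L,I,Θ] × [X1,X2,X3]:
  L: [ 1  1 -2]
  I: [ 0  0 -1]
  Θ: [-1 -1  1]
  [L]: (-1)·1+(1)·1+(-2)·-2 = 4
  [I]: (-1)·0+(1)·0+(-2)·-1 = 2
  [Θ]: (-1)·-1+(1)·-1+(-2)·1 = -2
⇒ L^4 I^2 Θ^-2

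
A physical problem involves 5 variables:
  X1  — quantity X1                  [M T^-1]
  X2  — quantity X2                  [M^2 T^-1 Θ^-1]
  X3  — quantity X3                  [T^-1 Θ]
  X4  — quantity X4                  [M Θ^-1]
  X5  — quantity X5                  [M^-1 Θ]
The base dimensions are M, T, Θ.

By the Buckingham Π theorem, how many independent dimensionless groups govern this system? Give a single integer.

Dimensional matrix (M×T×Θ by X1×X2×X3×X4×X5):
  M: [ 1  2  0  1 -1]
  T: [-1 -1 -1  0  0]
  Θ: [ 0 -1  1 -1  1]
Row reduction gives pivot columns X1,X2; rank = 2
Π count = n − r = 5 − 2 = 3

3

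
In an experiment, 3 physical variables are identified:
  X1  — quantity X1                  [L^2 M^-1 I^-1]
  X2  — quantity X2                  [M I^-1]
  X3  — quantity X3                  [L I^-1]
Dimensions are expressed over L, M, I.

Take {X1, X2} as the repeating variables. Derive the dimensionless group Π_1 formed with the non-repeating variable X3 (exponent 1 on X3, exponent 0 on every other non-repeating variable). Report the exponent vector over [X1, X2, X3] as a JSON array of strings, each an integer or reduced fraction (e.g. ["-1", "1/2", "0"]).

["-1/2", "-1/2", "1"]

Dimensional matrix (L×M×I by X1×X2×X3):
  L: [ 2  0  1]
  M: [-1  1  0]
  I: [-1 -1 -1]
Row reduction gives pivot columns X1,X2; rank = 2
Pivot set = {X1,X2}, free = {X3}
RREF:
  r0: [   1    0  1/2]
  r1: [   0    1  1/2]
  r2: [   0    0    0]
Fix exponent of X3 at 1; solve each RREF row for its pivot's exponent:
  r0: exp(X1) + (1/2)·1 = 0 ⇒ exp(X1) = -1/2
  r1: exp(X2) + (1/2)·1 = 0 ⇒ exp(X2) = -1/2
Π_1 = X1^(-1/2) · X2^(-1/2) · X3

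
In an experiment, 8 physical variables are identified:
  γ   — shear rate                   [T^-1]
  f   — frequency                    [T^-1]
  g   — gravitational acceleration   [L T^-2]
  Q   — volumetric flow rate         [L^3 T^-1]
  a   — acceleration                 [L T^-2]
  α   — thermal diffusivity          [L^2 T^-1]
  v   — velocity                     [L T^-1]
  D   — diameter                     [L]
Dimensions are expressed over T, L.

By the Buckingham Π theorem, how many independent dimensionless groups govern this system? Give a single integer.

6

Exponent matrix [T,L] × [γ,f,g,Q,a,α,v,D]:
  T: [-1 -1 -2 -1 -2 -1 -1  0]
  L: [ 0  0  1  3  1  2  1  1]
Echelon form has 2 nonzero rows (pivots: γ,g)
Π count = n − r = 8 − 2 = 6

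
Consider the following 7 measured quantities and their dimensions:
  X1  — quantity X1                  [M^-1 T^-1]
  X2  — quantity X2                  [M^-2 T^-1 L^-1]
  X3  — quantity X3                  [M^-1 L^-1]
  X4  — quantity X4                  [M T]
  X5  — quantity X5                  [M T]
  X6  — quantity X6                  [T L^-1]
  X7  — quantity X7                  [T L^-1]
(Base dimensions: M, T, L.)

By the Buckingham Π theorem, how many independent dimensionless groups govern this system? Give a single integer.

Write exponents as rows M,T,L / cols X1,X2,X3,X4,X5,X6,X7:
  M: [-1 -2 -1  1  1  0  0]
  T: [-1 -1  0  1  1  1  1]
  L: [ 0 -1 -1  0  0 -1 -1]
RREF → pivots at {X1,X2} ⇒ r = 2
n=7, r=2 ⇒ 5 dimensionless groups

5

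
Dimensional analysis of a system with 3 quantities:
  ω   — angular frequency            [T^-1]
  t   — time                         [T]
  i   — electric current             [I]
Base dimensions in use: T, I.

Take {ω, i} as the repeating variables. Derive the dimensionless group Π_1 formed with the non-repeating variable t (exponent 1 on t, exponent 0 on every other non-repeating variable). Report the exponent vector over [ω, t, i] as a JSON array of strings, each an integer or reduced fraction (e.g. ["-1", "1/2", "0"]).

["1", "1", "0"]

Write exponents as rows T,I / cols ω,t,i:
  T: [-1  1  0]
  I: [ 0  0  1]
Row reduction gives pivot columns ω,i; rank = 2
Pivot set = {ω,i}, free = {t}
RREF:
  r0: [   1   -1    0]
  r1: [   0    0    1]
Fix exponent of t at 1; solve each RREF row for its pivot's exponent:
  r0: exp(ω) + (-1)·1 = 0 ⇒ exp(ω) = 1
  r1: exp(i) + (0)·1 = 0 ⇒ exp(i) = 0
Π_1 = ω · t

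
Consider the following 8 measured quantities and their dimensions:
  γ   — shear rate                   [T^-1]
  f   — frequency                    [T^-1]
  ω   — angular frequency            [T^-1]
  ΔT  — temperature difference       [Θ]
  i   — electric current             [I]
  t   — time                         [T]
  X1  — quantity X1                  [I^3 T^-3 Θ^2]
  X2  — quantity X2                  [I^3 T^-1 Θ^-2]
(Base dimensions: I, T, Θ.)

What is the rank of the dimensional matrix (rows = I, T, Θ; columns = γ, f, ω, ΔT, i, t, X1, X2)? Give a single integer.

3

Dimensional matrix (I×T×Θ by γ×f×ω×ΔT×i×t×X1×X2):
  I: [ 0  0  0  0  1  0  3  3]
  T: [-1 -1 -1  0  0  1 -3 -1]
  Θ: [ 0  0  0  1  0  0  2 -2]
Echelon form has 3 nonzero rows (pivots: γ,ΔT,i)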